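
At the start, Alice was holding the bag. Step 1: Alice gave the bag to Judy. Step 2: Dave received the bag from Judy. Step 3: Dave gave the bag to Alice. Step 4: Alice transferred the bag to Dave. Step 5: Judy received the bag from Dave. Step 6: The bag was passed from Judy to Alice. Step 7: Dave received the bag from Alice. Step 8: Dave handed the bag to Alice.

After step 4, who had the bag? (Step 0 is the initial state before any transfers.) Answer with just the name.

Answer: Dave

Derivation:
Tracking the bag holder through step 4:
After step 0 (start): Alice
After step 1: Judy
After step 2: Dave
After step 3: Alice
After step 4: Dave

At step 4, the holder is Dave.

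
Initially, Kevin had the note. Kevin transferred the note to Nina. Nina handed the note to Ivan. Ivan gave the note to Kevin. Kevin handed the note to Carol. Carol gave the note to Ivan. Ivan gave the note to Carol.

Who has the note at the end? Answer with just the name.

Tracking the note through each event:
Start: Kevin has the note.
After event 1: Nina has the note.
After event 2: Ivan has the note.
After event 3: Kevin has the note.
After event 4: Carol has the note.
After event 5: Ivan has the note.
After event 6: Carol has the note.

Answer: Carol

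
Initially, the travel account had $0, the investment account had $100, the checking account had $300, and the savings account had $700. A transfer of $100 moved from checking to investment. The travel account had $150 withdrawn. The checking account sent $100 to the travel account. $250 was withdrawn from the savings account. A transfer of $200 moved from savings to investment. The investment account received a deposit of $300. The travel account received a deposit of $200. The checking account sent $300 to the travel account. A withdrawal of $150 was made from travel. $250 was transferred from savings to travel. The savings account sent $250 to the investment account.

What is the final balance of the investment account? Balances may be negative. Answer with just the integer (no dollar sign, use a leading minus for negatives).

Answer: 950

Derivation:
Tracking account balances step by step:
Start: travel=0, investment=100, checking=300, savings=700
Event 1 (transfer 100 checking -> investment): checking: 300 - 100 = 200, investment: 100 + 100 = 200. Balances: travel=0, investment=200, checking=200, savings=700
Event 2 (withdraw 150 from travel): travel: 0 - 150 = -150. Balances: travel=-150, investment=200, checking=200, savings=700
Event 3 (transfer 100 checking -> travel): checking: 200 - 100 = 100, travel: -150 + 100 = -50. Balances: travel=-50, investment=200, checking=100, savings=700
Event 4 (withdraw 250 from savings): savings: 700 - 250 = 450. Balances: travel=-50, investment=200, checking=100, savings=450
Event 5 (transfer 200 savings -> investment): savings: 450 - 200 = 250, investment: 200 + 200 = 400. Balances: travel=-50, investment=400, checking=100, savings=250
Event 6 (deposit 300 to investment): investment: 400 + 300 = 700. Balances: travel=-50, investment=700, checking=100, savings=250
Event 7 (deposit 200 to travel): travel: -50 + 200 = 150. Balances: travel=150, investment=700, checking=100, savings=250
Event 8 (transfer 300 checking -> travel): checking: 100 - 300 = -200, travel: 150 + 300 = 450. Balances: travel=450, investment=700, checking=-200, savings=250
Event 9 (withdraw 150 from travel): travel: 450 - 150 = 300. Balances: travel=300, investment=700, checking=-200, savings=250
Event 10 (transfer 250 savings -> travel): savings: 250 - 250 = 0, travel: 300 + 250 = 550. Balances: travel=550, investment=700, checking=-200, savings=0
Event 11 (transfer 250 savings -> investment): savings: 0 - 250 = -250, investment: 700 + 250 = 950. Balances: travel=550, investment=950, checking=-200, savings=-250

Final balance of investment: 950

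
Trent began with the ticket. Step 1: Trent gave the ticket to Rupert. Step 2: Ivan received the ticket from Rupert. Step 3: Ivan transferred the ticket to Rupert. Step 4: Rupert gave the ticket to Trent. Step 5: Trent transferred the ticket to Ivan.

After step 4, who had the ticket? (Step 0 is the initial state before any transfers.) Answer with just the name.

Answer: Trent

Derivation:
Tracking the ticket holder through step 4:
After step 0 (start): Trent
After step 1: Rupert
After step 2: Ivan
After step 3: Rupert
After step 4: Trent

At step 4, the holder is Trent.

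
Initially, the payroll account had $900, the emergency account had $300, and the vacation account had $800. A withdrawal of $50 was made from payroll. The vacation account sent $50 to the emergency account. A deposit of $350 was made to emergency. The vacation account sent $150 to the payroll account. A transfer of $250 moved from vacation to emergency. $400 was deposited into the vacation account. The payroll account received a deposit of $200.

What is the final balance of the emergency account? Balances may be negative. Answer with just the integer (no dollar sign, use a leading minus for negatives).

Tracking account balances step by step:
Start: payroll=900, emergency=300, vacation=800
Event 1 (withdraw 50 from payroll): payroll: 900 - 50 = 850. Balances: payroll=850, emergency=300, vacation=800
Event 2 (transfer 50 vacation -> emergency): vacation: 800 - 50 = 750, emergency: 300 + 50 = 350. Balances: payroll=850, emergency=350, vacation=750
Event 3 (deposit 350 to emergency): emergency: 350 + 350 = 700. Balances: payroll=850, emergency=700, vacation=750
Event 4 (transfer 150 vacation -> payroll): vacation: 750 - 150 = 600, payroll: 850 + 150 = 1000. Balances: payroll=1000, emergency=700, vacation=600
Event 5 (transfer 250 vacation -> emergency): vacation: 600 - 250 = 350, emergency: 700 + 250 = 950. Balances: payroll=1000, emergency=950, vacation=350
Event 6 (deposit 400 to vacation): vacation: 350 + 400 = 750. Balances: payroll=1000, emergency=950, vacation=750
Event 7 (deposit 200 to payroll): payroll: 1000 + 200 = 1200. Balances: payroll=1200, emergency=950, vacation=750

Final balance of emergency: 950

Answer: 950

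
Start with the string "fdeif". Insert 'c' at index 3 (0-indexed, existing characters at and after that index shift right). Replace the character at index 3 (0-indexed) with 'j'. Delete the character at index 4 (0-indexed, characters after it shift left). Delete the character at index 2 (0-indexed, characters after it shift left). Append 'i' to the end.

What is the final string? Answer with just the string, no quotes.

Applying each edit step by step:
Start: "fdeif"
Op 1 (insert 'c' at idx 3): "fdeif" -> "fdecif"
Op 2 (replace idx 3: 'c' -> 'j'): "fdecif" -> "fdejif"
Op 3 (delete idx 4 = 'i'): "fdejif" -> "fdejf"
Op 4 (delete idx 2 = 'e'): "fdejf" -> "fdjf"
Op 5 (append 'i'): "fdjf" -> "fdjfi"

Answer: fdjfi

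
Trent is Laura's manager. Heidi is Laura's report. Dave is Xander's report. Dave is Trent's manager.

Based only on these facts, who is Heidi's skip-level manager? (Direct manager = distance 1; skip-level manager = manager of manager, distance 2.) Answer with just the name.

Answer: Trent

Derivation:
Reconstructing the manager chain from the given facts:
  Xander -> Dave -> Trent -> Laura -> Heidi
(each arrow means 'manager of the next')
Positions in the chain (0 = top):
  position of Xander: 0
  position of Dave: 1
  position of Trent: 2
  position of Laura: 3
  position of Heidi: 4

Heidi is at position 4; the skip-level manager is 2 steps up the chain, i.e. position 2: Trent.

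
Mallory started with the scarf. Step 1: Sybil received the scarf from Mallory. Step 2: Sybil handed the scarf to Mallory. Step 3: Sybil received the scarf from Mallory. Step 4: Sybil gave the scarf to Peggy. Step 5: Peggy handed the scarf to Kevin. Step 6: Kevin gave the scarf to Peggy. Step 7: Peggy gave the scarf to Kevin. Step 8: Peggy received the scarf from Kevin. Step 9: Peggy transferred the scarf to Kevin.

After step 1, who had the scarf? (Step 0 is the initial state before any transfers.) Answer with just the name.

Tracking the scarf holder through step 1:
After step 0 (start): Mallory
After step 1: Sybil

At step 1, the holder is Sybil.

Answer: Sybil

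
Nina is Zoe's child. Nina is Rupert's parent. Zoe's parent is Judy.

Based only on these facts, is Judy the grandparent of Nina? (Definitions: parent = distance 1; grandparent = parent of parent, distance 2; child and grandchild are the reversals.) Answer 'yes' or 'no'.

Answer: yes

Derivation:
Reconstructing the parent chain from the given facts:
  Judy -> Zoe -> Nina -> Rupert
(each arrow means 'parent of the next')
Positions in the chain (0 = top):
  position of Judy: 0
  position of Zoe: 1
  position of Nina: 2
  position of Rupert: 3

Judy is at position 0, Nina is at position 2; signed distance (j - i) = 2.
'grandparent' requires j - i = 2. Actual distance is 2, so the relation HOLDS.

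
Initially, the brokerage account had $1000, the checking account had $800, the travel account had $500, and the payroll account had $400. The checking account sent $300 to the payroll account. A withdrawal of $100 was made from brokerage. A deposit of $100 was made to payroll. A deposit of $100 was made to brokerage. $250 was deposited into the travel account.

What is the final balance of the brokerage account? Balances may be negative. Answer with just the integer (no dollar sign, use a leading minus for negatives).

Tracking account balances step by step:
Start: brokerage=1000, checking=800, travel=500, payroll=400
Event 1 (transfer 300 checking -> payroll): checking: 800 - 300 = 500, payroll: 400 + 300 = 700. Balances: brokerage=1000, checking=500, travel=500, payroll=700
Event 2 (withdraw 100 from brokerage): brokerage: 1000 - 100 = 900. Balances: brokerage=900, checking=500, travel=500, payroll=700
Event 3 (deposit 100 to payroll): payroll: 700 + 100 = 800. Balances: brokerage=900, checking=500, travel=500, payroll=800
Event 4 (deposit 100 to brokerage): brokerage: 900 + 100 = 1000. Balances: brokerage=1000, checking=500, travel=500, payroll=800
Event 5 (deposit 250 to travel): travel: 500 + 250 = 750. Balances: brokerage=1000, checking=500, travel=750, payroll=800

Final balance of brokerage: 1000

Answer: 1000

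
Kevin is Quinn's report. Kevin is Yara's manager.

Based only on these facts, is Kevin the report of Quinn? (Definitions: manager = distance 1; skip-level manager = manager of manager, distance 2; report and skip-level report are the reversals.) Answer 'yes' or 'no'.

Reconstructing the manager chain from the given facts:
  Quinn -> Kevin -> Yara
(each arrow means 'manager of the next')
Positions in the chain (0 = top):
  position of Quinn: 0
  position of Kevin: 1
  position of Yara: 2

Kevin is at position 1, Quinn is at position 0; signed distance (j - i) = -1.
'report' requires j - i = -1. Actual distance is -1, so the relation HOLDS.

Answer: yes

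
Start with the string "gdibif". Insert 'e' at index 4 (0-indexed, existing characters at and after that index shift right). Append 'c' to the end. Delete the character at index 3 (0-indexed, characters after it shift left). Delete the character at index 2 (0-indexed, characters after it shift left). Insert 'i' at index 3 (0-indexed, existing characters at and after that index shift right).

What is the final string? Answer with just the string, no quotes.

Answer: gdeiifc

Derivation:
Applying each edit step by step:
Start: "gdibif"
Op 1 (insert 'e' at idx 4): "gdibif" -> "gdibeif"
Op 2 (append 'c'): "gdibeif" -> "gdibeifc"
Op 3 (delete idx 3 = 'b'): "gdibeifc" -> "gdieifc"
Op 4 (delete idx 2 = 'i'): "gdieifc" -> "gdeifc"
Op 5 (insert 'i' at idx 3): "gdeifc" -> "gdeiifc"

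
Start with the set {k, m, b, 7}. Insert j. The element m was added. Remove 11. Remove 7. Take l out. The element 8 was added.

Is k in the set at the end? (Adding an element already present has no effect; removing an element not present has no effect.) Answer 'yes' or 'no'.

Tracking the set through each operation:
Start: {7, b, k, m}
Event 1 (add j): added. Set: {7, b, j, k, m}
Event 2 (add m): already present, no change. Set: {7, b, j, k, m}
Event 3 (remove 11): not present, no change. Set: {7, b, j, k, m}
Event 4 (remove 7): removed. Set: {b, j, k, m}
Event 5 (remove l): not present, no change. Set: {b, j, k, m}
Event 6 (add 8): added. Set: {8, b, j, k, m}

Final set: {8, b, j, k, m} (size 5)
k is in the final set.

Answer: yes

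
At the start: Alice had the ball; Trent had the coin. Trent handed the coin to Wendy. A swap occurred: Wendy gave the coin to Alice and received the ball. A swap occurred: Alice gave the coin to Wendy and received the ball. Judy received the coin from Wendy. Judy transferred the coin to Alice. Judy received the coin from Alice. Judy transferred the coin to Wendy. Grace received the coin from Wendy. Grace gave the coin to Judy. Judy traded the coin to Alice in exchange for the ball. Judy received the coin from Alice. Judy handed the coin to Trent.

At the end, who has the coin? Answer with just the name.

Answer: Trent

Derivation:
Tracking all object holders:
Start: ball:Alice, coin:Trent
Event 1 (give coin: Trent -> Wendy). State: ball:Alice, coin:Wendy
Event 2 (swap coin<->ball: now coin:Alice, ball:Wendy). State: ball:Wendy, coin:Alice
Event 3 (swap coin<->ball: now coin:Wendy, ball:Alice). State: ball:Alice, coin:Wendy
Event 4 (give coin: Wendy -> Judy). State: ball:Alice, coin:Judy
Event 5 (give coin: Judy -> Alice). State: ball:Alice, coin:Alice
Event 6 (give coin: Alice -> Judy). State: ball:Alice, coin:Judy
Event 7 (give coin: Judy -> Wendy). State: ball:Alice, coin:Wendy
Event 8 (give coin: Wendy -> Grace). State: ball:Alice, coin:Grace
Event 9 (give coin: Grace -> Judy). State: ball:Alice, coin:Judy
Event 10 (swap coin<->ball: now coin:Alice, ball:Judy). State: ball:Judy, coin:Alice
Event 11 (give coin: Alice -> Judy). State: ball:Judy, coin:Judy
Event 12 (give coin: Judy -> Trent). State: ball:Judy, coin:Trent

Final state: ball:Judy, coin:Trent
The coin is held by Trent.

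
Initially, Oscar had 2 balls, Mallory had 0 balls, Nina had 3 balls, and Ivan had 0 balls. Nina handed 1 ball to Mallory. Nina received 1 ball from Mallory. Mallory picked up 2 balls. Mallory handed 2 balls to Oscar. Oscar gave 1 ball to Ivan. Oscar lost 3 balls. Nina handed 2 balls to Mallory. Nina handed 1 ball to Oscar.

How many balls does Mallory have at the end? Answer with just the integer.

Answer: 2

Derivation:
Tracking counts step by step:
Start: Oscar=2, Mallory=0, Nina=3, Ivan=0
Event 1 (Nina -> Mallory, 1): Nina: 3 -> 2, Mallory: 0 -> 1. State: Oscar=2, Mallory=1, Nina=2, Ivan=0
Event 2 (Mallory -> Nina, 1): Mallory: 1 -> 0, Nina: 2 -> 3. State: Oscar=2, Mallory=0, Nina=3, Ivan=0
Event 3 (Mallory +2): Mallory: 0 -> 2. State: Oscar=2, Mallory=2, Nina=3, Ivan=0
Event 4 (Mallory -> Oscar, 2): Mallory: 2 -> 0, Oscar: 2 -> 4. State: Oscar=4, Mallory=0, Nina=3, Ivan=0
Event 5 (Oscar -> Ivan, 1): Oscar: 4 -> 3, Ivan: 0 -> 1. State: Oscar=3, Mallory=0, Nina=3, Ivan=1
Event 6 (Oscar -3): Oscar: 3 -> 0. State: Oscar=0, Mallory=0, Nina=3, Ivan=1
Event 7 (Nina -> Mallory, 2): Nina: 3 -> 1, Mallory: 0 -> 2. State: Oscar=0, Mallory=2, Nina=1, Ivan=1
Event 8 (Nina -> Oscar, 1): Nina: 1 -> 0, Oscar: 0 -> 1. State: Oscar=1, Mallory=2, Nina=0, Ivan=1

Mallory's final count: 2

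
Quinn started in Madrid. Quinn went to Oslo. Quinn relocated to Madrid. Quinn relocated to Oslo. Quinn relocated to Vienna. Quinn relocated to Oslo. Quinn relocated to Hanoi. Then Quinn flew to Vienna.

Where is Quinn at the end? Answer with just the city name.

Tracking Quinn's location:
Start: Quinn is in Madrid.
After move 1: Madrid -> Oslo. Quinn is in Oslo.
After move 2: Oslo -> Madrid. Quinn is in Madrid.
After move 3: Madrid -> Oslo. Quinn is in Oslo.
After move 4: Oslo -> Vienna. Quinn is in Vienna.
After move 5: Vienna -> Oslo. Quinn is in Oslo.
After move 6: Oslo -> Hanoi. Quinn is in Hanoi.
After move 7: Hanoi -> Vienna. Quinn is in Vienna.

Answer: Vienna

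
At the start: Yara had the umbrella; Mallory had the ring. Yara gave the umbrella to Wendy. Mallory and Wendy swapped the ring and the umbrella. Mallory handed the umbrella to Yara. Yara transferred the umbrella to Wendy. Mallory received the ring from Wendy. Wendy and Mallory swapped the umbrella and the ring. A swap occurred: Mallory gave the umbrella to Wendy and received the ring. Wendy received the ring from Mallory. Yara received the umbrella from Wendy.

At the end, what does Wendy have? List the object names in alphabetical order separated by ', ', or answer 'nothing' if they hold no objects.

Tracking all object holders:
Start: umbrella:Yara, ring:Mallory
Event 1 (give umbrella: Yara -> Wendy). State: umbrella:Wendy, ring:Mallory
Event 2 (swap ring<->umbrella: now ring:Wendy, umbrella:Mallory). State: umbrella:Mallory, ring:Wendy
Event 3 (give umbrella: Mallory -> Yara). State: umbrella:Yara, ring:Wendy
Event 4 (give umbrella: Yara -> Wendy). State: umbrella:Wendy, ring:Wendy
Event 5 (give ring: Wendy -> Mallory). State: umbrella:Wendy, ring:Mallory
Event 6 (swap umbrella<->ring: now umbrella:Mallory, ring:Wendy). State: umbrella:Mallory, ring:Wendy
Event 7 (swap umbrella<->ring: now umbrella:Wendy, ring:Mallory). State: umbrella:Wendy, ring:Mallory
Event 8 (give ring: Mallory -> Wendy). State: umbrella:Wendy, ring:Wendy
Event 9 (give umbrella: Wendy -> Yara). State: umbrella:Yara, ring:Wendy

Final state: umbrella:Yara, ring:Wendy
Wendy holds: ring.

Answer: ring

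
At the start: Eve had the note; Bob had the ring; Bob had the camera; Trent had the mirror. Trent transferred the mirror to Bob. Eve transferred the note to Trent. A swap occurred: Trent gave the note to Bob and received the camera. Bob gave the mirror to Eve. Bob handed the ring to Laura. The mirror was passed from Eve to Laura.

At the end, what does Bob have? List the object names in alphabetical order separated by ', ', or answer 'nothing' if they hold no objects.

Tracking all object holders:
Start: note:Eve, ring:Bob, camera:Bob, mirror:Trent
Event 1 (give mirror: Trent -> Bob). State: note:Eve, ring:Bob, camera:Bob, mirror:Bob
Event 2 (give note: Eve -> Trent). State: note:Trent, ring:Bob, camera:Bob, mirror:Bob
Event 3 (swap note<->camera: now note:Bob, camera:Trent). State: note:Bob, ring:Bob, camera:Trent, mirror:Bob
Event 4 (give mirror: Bob -> Eve). State: note:Bob, ring:Bob, camera:Trent, mirror:Eve
Event 5 (give ring: Bob -> Laura). State: note:Bob, ring:Laura, camera:Trent, mirror:Eve
Event 6 (give mirror: Eve -> Laura). State: note:Bob, ring:Laura, camera:Trent, mirror:Laura

Final state: note:Bob, ring:Laura, camera:Trent, mirror:Laura
Bob holds: note.

Answer: note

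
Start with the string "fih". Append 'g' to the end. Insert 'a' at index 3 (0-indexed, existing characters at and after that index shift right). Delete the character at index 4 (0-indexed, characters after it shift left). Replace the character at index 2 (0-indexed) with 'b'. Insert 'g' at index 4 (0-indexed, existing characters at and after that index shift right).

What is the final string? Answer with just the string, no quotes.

Applying each edit step by step:
Start: "fih"
Op 1 (append 'g'): "fih" -> "fihg"
Op 2 (insert 'a' at idx 3): "fihg" -> "fihag"
Op 3 (delete idx 4 = 'g'): "fihag" -> "fiha"
Op 4 (replace idx 2: 'h' -> 'b'): "fiha" -> "fiba"
Op 5 (insert 'g' at idx 4): "fiba" -> "fibag"

Answer: fibag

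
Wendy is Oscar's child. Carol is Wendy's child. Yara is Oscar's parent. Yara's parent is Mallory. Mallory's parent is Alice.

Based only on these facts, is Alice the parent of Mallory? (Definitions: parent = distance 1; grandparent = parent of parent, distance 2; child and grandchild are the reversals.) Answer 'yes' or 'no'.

Reconstructing the parent chain from the given facts:
  Alice -> Mallory -> Yara -> Oscar -> Wendy -> Carol
(each arrow means 'parent of the next')
Positions in the chain (0 = top):
  position of Alice: 0
  position of Mallory: 1
  position of Yara: 2
  position of Oscar: 3
  position of Wendy: 4
  position of Carol: 5

Alice is at position 0, Mallory is at position 1; signed distance (j - i) = 1.
'parent' requires j - i = 1. Actual distance is 1, so the relation HOLDS.

Answer: yes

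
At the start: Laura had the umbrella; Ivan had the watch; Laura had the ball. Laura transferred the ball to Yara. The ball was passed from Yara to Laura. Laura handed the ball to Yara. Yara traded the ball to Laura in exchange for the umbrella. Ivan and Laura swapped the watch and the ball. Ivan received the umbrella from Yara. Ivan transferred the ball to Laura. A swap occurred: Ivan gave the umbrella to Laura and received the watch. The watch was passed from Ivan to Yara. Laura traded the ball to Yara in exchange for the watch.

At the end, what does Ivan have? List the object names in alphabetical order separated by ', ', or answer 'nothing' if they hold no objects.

Answer: nothing

Derivation:
Tracking all object holders:
Start: umbrella:Laura, watch:Ivan, ball:Laura
Event 1 (give ball: Laura -> Yara). State: umbrella:Laura, watch:Ivan, ball:Yara
Event 2 (give ball: Yara -> Laura). State: umbrella:Laura, watch:Ivan, ball:Laura
Event 3 (give ball: Laura -> Yara). State: umbrella:Laura, watch:Ivan, ball:Yara
Event 4 (swap ball<->umbrella: now ball:Laura, umbrella:Yara). State: umbrella:Yara, watch:Ivan, ball:Laura
Event 5 (swap watch<->ball: now watch:Laura, ball:Ivan). State: umbrella:Yara, watch:Laura, ball:Ivan
Event 6 (give umbrella: Yara -> Ivan). State: umbrella:Ivan, watch:Laura, ball:Ivan
Event 7 (give ball: Ivan -> Laura). State: umbrella:Ivan, watch:Laura, ball:Laura
Event 8 (swap umbrella<->watch: now umbrella:Laura, watch:Ivan). State: umbrella:Laura, watch:Ivan, ball:Laura
Event 9 (give watch: Ivan -> Yara). State: umbrella:Laura, watch:Yara, ball:Laura
Event 10 (swap ball<->watch: now ball:Yara, watch:Laura). State: umbrella:Laura, watch:Laura, ball:Yara

Final state: umbrella:Laura, watch:Laura, ball:Yara
Ivan holds: (nothing).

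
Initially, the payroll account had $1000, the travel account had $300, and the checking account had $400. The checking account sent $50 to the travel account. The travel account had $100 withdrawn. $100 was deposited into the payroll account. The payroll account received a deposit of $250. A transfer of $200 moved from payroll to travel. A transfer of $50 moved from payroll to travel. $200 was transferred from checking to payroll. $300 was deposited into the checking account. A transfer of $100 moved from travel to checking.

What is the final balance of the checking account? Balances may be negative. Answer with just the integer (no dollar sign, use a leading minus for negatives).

Answer: 550

Derivation:
Tracking account balances step by step:
Start: payroll=1000, travel=300, checking=400
Event 1 (transfer 50 checking -> travel): checking: 400 - 50 = 350, travel: 300 + 50 = 350. Balances: payroll=1000, travel=350, checking=350
Event 2 (withdraw 100 from travel): travel: 350 - 100 = 250. Balances: payroll=1000, travel=250, checking=350
Event 3 (deposit 100 to payroll): payroll: 1000 + 100 = 1100. Balances: payroll=1100, travel=250, checking=350
Event 4 (deposit 250 to payroll): payroll: 1100 + 250 = 1350. Balances: payroll=1350, travel=250, checking=350
Event 5 (transfer 200 payroll -> travel): payroll: 1350 - 200 = 1150, travel: 250 + 200 = 450. Balances: payroll=1150, travel=450, checking=350
Event 6 (transfer 50 payroll -> travel): payroll: 1150 - 50 = 1100, travel: 450 + 50 = 500. Balances: payroll=1100, travel=500, checking=350
Event 7 (transfer 200 checking -> payroll): checking: 350 - 200 = 150, payroll: 1100 + 200 = 1300. Balances: payroll=1300, travel=500, checking=150
Event 8 (deposit 300 to checking): checking: 150 + 300 = 450. Balances: payroll=1300, travel=500, checking=450
Event 9 (transfer 100 travel -> checking): travel: 500 - 100 = 400, checking: 450 + 100 = 550. Balances: payroll=1300, travel=400, checking=550

Final balance of checking: 550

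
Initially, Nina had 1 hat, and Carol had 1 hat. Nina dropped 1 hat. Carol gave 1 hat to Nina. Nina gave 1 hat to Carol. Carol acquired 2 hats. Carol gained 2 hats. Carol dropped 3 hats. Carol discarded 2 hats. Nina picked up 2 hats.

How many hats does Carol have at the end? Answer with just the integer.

Tracking counts step by step:
Start: Nina=1, Carol=1
Event 1 (Nina -1): Nina: 1 -> 0. State: Nina=0, Carol=1
Event 2 (Carol -> Nina, 1): Carol: 1 -> 0, Nina: 0 -> 1. State: Nina=1, Carol=0
Event 3 (Nina -> Carol, 1): Nina: 1 -> 0, Carol: 0 -> 1. State: Nina=0, Carol=1
Event 4 (Carol +2): Carol: 1 -> 3. State: Nina=0, Carol=3
Event 5 (Carol +2): Carol: 3 -> 5. State: Nina=0, Carol=5
Event 6 (Carol -3): Carol: 5 -> 2. State: Nina=0, Carol=2
Event 7 (Carol -2): Carol: 2 -> 0. State: Nina=0, Carol=0
Event 8 (Nina +2): Nina: 0 -> 2. State: Nina=2, Carol=0

Carol's final count: 0

Answer: 0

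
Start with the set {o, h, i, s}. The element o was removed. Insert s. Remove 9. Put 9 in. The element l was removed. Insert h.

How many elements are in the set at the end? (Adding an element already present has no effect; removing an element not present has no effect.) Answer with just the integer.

Answer: 4

Derivation:
Tracking the set through each operation:
Start: {h, i, o, s}
Event 1 (remove o): removed. Set: {h, i, s}
Event 2 (add s): already present, no change. Set: {h, i, s}
Event 3 (remove 9): not present, no change. Set: {h, i, s}
Event 4 (add 9): added. Set: {9, h, i, s}
Event 5 (remove l): not present, no change. Set: {9, h, i, s}
Event 6 (add h): already present, no change. Set: {9, h, i, s}

Final set: {9, h, i, s} (size 4)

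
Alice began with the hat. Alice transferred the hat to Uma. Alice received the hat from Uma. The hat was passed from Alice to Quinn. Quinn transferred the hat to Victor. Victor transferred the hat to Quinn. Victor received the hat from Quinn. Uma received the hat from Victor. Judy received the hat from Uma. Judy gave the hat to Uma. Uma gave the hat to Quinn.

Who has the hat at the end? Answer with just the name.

Tracking the hat through each event:
Start: Alice has the hat.
After event 1: Uma has the hat.
After event 2: Alice has the hat.
After event 3: Quinn has the hat.
After event 4: Victor has the hat.
After event 5: Quinn has the hat.
After event 6: Victor has the hat.
After event 7: Uma has the hat.
After event 8: Judy has the hat.
After event 9: Uma has the hat.
After event 10: Quinn has the hat.

Answer: Quinn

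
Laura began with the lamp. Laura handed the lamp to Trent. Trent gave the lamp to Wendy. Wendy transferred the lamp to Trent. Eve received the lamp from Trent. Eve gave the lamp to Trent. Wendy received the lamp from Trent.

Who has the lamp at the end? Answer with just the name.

Answer: Wendy

Derivation:
Tracking the lamp through each event:
Start: Laura has the lamp.
After event 1: Trent has the lamp.
After event 2: Wendy has the lamp.
After event 3: Trent has the lamp.
After event 4: Eve has the lamp.
After event 5: Trent has the lamp.
After event 6: Wendy has the lamp.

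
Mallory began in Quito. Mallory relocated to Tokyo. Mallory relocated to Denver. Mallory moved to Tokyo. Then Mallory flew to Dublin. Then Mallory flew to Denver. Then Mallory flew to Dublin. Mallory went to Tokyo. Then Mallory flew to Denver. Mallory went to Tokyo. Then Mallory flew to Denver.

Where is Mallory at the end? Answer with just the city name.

Tracking Mallory's location:
Start: Mallory is in Quito.
After move 1: Quito -> Tokyo. Mallory is in Tokyo.
After move 2: Tokyo -> Denver. Mallory is in Denver.
After move 3: Denver -> Tokyo. Mallory is in Tokyo.
After move 4: Tokyo -> Dublin. Mallory is in Dublin.
After move 5: Dublin -> Denver. Mallory is in Denver.
After move 6: Denver -> Dublin. Mallory is in Dublin.
After move 7: Dublin -> Tokyo. Mallory is in Tokyo.
After move 8: Tokyo -> Denver. Mallory is in Denver.
After move 9: Denver -> Tokyo. Mallory is in Tokyo.
After move 10: Tokyo -> Denver. Mallory is in Denver.

Answer: Denver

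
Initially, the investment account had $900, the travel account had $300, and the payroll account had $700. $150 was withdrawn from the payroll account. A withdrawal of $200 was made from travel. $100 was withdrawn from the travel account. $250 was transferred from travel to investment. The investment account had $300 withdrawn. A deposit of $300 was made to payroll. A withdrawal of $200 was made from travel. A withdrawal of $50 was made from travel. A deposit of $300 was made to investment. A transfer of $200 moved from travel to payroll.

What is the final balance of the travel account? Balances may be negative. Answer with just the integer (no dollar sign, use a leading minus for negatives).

Answer: -700

Derivation:
Tracking account balances step by step:
Start: investment=900, travel=300, payroll=700
Event 1 (withdraw 150 from payroll): payroll: 700 - 150 = 550. Balances: investment=900, travel=300, payroll=550
Event 2 (withdraw 200 from travel): travel: 300 - 200 = 100. Balances: investment=900, travel=100, payroll=550
Event 3 (withdraw 100 from travel): travel: 100 - 100 = 0. Balances: investment=900, travel=0, payroll=550
Event 4 (transfer 250 travel -> investment): travel: 0 - 250 = -250, investment: 900 + 250 = 1150. Balances: investment=1150, travel=-250, payroll=550
Event 5 (withdraw 300 from investment): investment: 1150 - 300 = 850. Balances: investment=850, travel=-250, payroll=550
Event 6 (deposit 300 to payroll): payroll: 550 + 300 = 850. Balances: investment=850, travel=-250, payroll=850
Event 7 (withdraw 200 from travel): travel: -250 - 200 = -450. Balances: investment=850, travel=-450, payroll=850
Event 8 (withdraw 50 from travel): travel: -450 - 50 = -500. Balances: investment=850, travel=-500, payroll=850
Event 9 (deposit 300 to investment): investment: 850 + 300 = 1150. Balances: investment=1150, travel=-500, payroll=850
Event 10 (transfer 200 travel -> payroll): travel: -500 - 200 = -700, payroll: 850 + 200 = 1050. Balances: investment=1150, travel=-700, payroll=1050

Final balance of travel: -700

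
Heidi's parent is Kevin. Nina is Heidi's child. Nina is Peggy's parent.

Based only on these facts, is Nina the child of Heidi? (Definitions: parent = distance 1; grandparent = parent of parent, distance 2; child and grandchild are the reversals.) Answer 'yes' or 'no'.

Reconstructing the parent chain from the given facts:
  Kevin -> Heidi -> Nina -> Peggy
(each arrow means 'parent of the next')
Positions in the chain (0 = top):
  position of Kevin: 0
  position of Heidi: 1
  position of Nina: 2
  position of Peggy: 3

Nina is at position 2, Heidi is at position 1; signed distance (j - i) = -1.
'child' requires j - i = -1. Actual distance is -1, so the relation HOLDS.

Answer: yes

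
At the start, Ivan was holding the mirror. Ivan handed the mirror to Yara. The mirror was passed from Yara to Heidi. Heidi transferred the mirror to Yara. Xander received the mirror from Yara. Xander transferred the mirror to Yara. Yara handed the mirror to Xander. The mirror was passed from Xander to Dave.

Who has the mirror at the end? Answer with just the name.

Answer: Dave

Derivation:
Tracking the mirror through each event:
Start: Ivan has the mirror.
After event 1: Yara has the mirror.
After event 2: Heidi has the mirror.
After event 3: Yara has the mirror.
After event 4: Xander has the mirror.
After event 5: Yara has the mirror.
After event 6: Xander has the mirror.
After event 7: Dave has the mirror.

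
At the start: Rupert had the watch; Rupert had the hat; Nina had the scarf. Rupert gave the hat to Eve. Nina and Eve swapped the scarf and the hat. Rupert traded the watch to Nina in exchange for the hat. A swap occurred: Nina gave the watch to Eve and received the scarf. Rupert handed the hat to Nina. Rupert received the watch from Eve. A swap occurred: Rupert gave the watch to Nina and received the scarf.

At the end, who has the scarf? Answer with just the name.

Tracking all object holders:
Start: watch:Rupert, hat:Rupert, scarf:Nina
Event 1 (give hat: Rupert -> Eve). State: watch:Rupert, hat:Eve, scarf:Nina
Event 2 (swap scarf<->hat: now scarf:Eve, hat:Nina). State: watch:Rupert, hat:Nina, scarf:Eve
Event 3 (swap watch<->hat: now watch:Nina, hat:Rupert). State: watch:Nina, hat:Rupert, scarf:Eve
Event 4 (swap watch<->scarf: now watch:Eve, scarf:Nina). State: watch:Eve, hat:Rupert, scarf:Nina
Event 5 (give hat: Rupert -> Nina). State: watch:Eve, hat:Nina, scarf:Nina
Event 6 (give watch: Eve -> Rupert). State: watch:Rupert, hat:Nina, scarf:Nina
Event 7 (swap watch<->scarf: now watch:Nina, scarf:Rupert). State: watch:Nina, hat:Nina, scarf:Rupert

Final state: watch:Nina, hat:Nina, scarf:Rupert
The scarf is held by Rupert.

Answer: Rupert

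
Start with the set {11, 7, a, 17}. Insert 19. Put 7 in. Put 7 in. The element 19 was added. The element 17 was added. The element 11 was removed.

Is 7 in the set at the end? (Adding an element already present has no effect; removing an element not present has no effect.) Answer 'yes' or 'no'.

Answer: yes

Derivation:
Tracking the set through each operation:
Start: {11, 17, 7, a}
Event 1 (add 19): added. Set: {11, 17, 19, 7, a}
Event 2 (add 7): already present, no change. Set: {11, 17, 19, 7, a}
Event 3 (add 7): already present, no change. Set: {11, 17, 19, 7, a}
Event 4 (add 19): already present, no change. Set: {11, 17, 19, 7, a}
Event 5 (add 17): already present, no change. Set: {11, 17, 19, 7, a}
Event 6 (remove 11): removed. Set: {17, 19, 7, a}

Final set: {17, 19, 7, a} (size 4)
7 is in the final set.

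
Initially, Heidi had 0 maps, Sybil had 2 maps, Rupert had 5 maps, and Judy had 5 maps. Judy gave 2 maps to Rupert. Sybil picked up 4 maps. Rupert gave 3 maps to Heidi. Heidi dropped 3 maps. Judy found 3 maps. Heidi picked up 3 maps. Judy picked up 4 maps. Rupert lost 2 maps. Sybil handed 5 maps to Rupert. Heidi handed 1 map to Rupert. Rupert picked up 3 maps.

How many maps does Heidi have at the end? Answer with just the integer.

Tracking counts step by step:
Start: Heidi=0, Sybil=2, Rupert=5, Judy=5
Event 1 (Judy -> Rupert, 2): Judy: 5 -> 3, Rupert: 5 -> 7. State: Heidi=0, Sybil=2, Rupert=7, Judy=3
Event 2 (Sybil +4): Sybil: 2 -> 6. State: Heidi=0, Sybil=6, Rupert=7, Judy=3
Event 3 (Rupert -> Heidi, 3): Rupert: 7 -> 4, Heidi: 0 -> 3. State: Heidi=3, Sybil=6, Rupert=4, Judy=3
Event 4 (Heidi -3): Heidi: 3 -> 0. State: Heidi=0, Sybil=6, Rupert=4, Judy=3
Event 5 (Judy +3): Judy: 3 -> 6. State: Heidi=0, Sybil=6, Rupert=4, Judy=6
Event 6 (Heidi +3): Heidi: 0 -> 3. State: Heidi=3, Sybil=6, Rupert=4, Judy=6
Event 7 (Judy +4): Judy: 6 -> 10. State: Heidi=3, Sybil=6, Rupert=4, Judy=10
Event 8 (Rupert -2): Rupert: 4 -> 2. State: Heidi=3, Sybil=6, Rupert=2, Judy=10
Event 9 (Sybil -> Rupert, 5): Sybil: 6 -> 1, Rupert: 2 -> 7. State: Heidi=3, Sybil=1, Rupert=7, Judy=10
Event 10 (Heidi -> Rupert, 1): Heidi: 3 -> 2, Rupert: 7 -> 8. State: Heidi=2, Sybil=1, Rupert=8, Judy=10
Event 11 (Rupert +3): Rupert: 8 -> 11. State: Heidi=2, Sybil=1, Rupert=11, Judy=10

Heidi's final count: 2

Answer: 2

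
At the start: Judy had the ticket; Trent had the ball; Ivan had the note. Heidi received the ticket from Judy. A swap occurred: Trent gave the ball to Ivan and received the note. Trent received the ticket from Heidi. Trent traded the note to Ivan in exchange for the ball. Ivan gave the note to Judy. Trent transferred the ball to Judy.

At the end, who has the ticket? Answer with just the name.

Answer: Trent

Derivation:
Tracking all object holders:
Start: ticket:Judy, ball:Trent, note:Ivan
Event 1 (give ticket: Judy -> Heidi). State: ticket:Heidi, ball:Trent, note:Ivan
Event 2 (swap ball<->note: now ball:Ivan, note:Trent). State: ticket:Heidi, ball:Ivan, note:Trent
Event 3 (give ticket: Heidi -> Trent). State: ticket:Trent, ball:Ivan, note:Trent
Event 4 (swap note<->ball: now note:Ivan, ball:Trent). State: ticket:Trent, ball:Trent, note:Ivan
Event 5 (give note: Ivan -> Judy). State: ticket:Trent, ball:Trent, note:Judy
Event 6 (give ball: Trent -> Judy). State: ticket:Trent, ball:Judy, note:Judy

Final state: ticket:Trent, ball:Judy, note:Judy
The ticket is held by Trent.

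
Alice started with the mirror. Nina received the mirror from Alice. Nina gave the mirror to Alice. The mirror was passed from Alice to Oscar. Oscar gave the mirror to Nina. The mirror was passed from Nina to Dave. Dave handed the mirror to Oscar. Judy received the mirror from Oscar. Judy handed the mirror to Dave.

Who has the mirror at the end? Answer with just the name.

Answer: Dave

Derivation:
Tracking the mirror through each event:
Start: Alice has the mirror.
After event 1: Nina has the mirror.
After event 2: Alice has the mirror.
After event 3: Oscar has the mirror.
After event 4: Nina has the mirror.
After event 5: Dave has the mirror.
After event 6: Oscar has the mirror.
After event 7: Judy has the mirror.
After event 8: Dave has the mirror.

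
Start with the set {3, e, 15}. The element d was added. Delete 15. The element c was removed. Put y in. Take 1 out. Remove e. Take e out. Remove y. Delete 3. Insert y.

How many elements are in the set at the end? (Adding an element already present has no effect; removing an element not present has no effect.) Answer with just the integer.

Answer: 2

Derivation:
Tracking the set through each operation:
Start: {15, 3, e}
Event 1 (add d): added. Set: {15, 3, d, e}
Event 2 (remove 15): removed. Set: {3, d, e}
Event 3 (remove c): not present, no change. Set: {3, d, e}
Event 4 (add y): added. Set: {3, d, e, y}
Event 5 (remove 1): not present, no change. Set: {3, d, e, y}
Event 6 (remove e): removed. Set: {3, d, y}
Event 7 (remove e): not present, no change. Set: {3, d, y}
Event 8 (remove y): removed. Set: {3, d}
Event 9 (remove 3): removed. Set: {d}
Event 10 (add y): added. Set: {d, y}

Final set: {d, y} (size 2)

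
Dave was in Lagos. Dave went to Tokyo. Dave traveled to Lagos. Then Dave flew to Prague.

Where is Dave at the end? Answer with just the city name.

Answer: Prague

Derivation:
Tracking Dave's location:
Start: Dave is in Lagos.
After move 1: Lagos -> Tokyo. Dave is in Tokyo.
After move 2: Tokyo -> Lagos. Dave is in Lagos.
After move 3: Lagos -> Prague. Dave is in Prague.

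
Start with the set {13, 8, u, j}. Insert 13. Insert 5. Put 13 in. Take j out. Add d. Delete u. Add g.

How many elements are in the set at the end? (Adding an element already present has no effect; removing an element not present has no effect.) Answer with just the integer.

Tracking the set through each operation:
Start: {13, 8, j, u}
Event 1 (add 13): already present, no change. Set: {13, 8, j, u}
Event 2 (add 5): added. Set: {13, 5, 8, j, u}
Event 3 (add 13): already present, no change. Set: {13, 5, 8, j, u}
Event 4 (remove j): removed. Set: {13, 5, 8, u}
Event 5 (add d): added. Set: {13, 5, 8, d, u}
Event 6 (remove u): removed. Set: {13, 5, 8, d}
Event 7 (add g): added. Set: {13, 5, 8, d, g}

Final set: {13, 5, 8, d, g} (size 5)

Answer: 5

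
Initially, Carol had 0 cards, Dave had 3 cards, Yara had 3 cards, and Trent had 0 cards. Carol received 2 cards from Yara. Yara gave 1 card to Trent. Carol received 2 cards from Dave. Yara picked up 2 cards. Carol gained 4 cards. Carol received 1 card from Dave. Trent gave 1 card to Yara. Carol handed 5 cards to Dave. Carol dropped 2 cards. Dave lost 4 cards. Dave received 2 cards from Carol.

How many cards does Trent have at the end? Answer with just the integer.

Tracking counts step by step:
Start: Carol=0, Dave=3, Yara=3, Trent=0
Event 1 (Yara -> Carol, 2): Yara: 3 -> 1, Carol: 0 -> 2. State: Carol=2, Dave=3, Yara=1, Trent=0
Event 2 (Yara -> Trent, 1): Yara: 1 -> 0, Trent: 0 -> 1. State: Carol=2, Dave=3, Yara=0, Trent=1
Event 3 (Dave -> Carol, 2): Dave: 3 -> 1, Carol: 2 -> 4. State: Carol=4, Dave=1, Yara=0, Trent=1
Event 4 (Yara +2): Yara: 0 -> 2. State: Carol=4, Dave=1, Yara=2, Trent=1
Event 5 (Carol +4): Carol: 4 -> 8. State: Carol=8, Dave=1, Yara=2, Trent=1
Event 6 (Dave -> Carol, 1): Dave: 1 -> 0, Carol: 8 -> 9. State: Carol=9, Dave=0, Yara=2, Trent=1
Event 7 (Trent -> Yara, 1): Trent: 1 -> 0, Yara: 2 -> 3. State: Carol=9, Dave=0, Yara=3, Trent=0
Event 8 (Carol -> Dave, 5): Carol: 9 -> 4, Dave: 0 -> 5. State: Carol=4, Dave=5, Yara=3, Trent=0
Event 9 (Carol -2): Carol: 4 -> 2. State: Carol=2, Dave=5, Yara=3, Trent=0
Event 10 (Dave -4): Dave: 5 -> 1. State: Carol=2, Dave=1, Yara=3, Trent=0
Event 11 (Carol -> Dave, 2): Carol: 2 -> 0, Dave: 1 -> 3. State: Carol=0, Dave=3, Yara=3, Trent=0

Trent's final count: 0

Answer: 0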